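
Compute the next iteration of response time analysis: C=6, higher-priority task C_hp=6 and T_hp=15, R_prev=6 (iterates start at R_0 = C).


R_next = C + ceil(R_prev / T_hp) * C_hp
ceil(6 / 15) = ceil(0.4) = 1
Interference = 1 * 6 = 6
R_next = 6 + 6 = 12

12


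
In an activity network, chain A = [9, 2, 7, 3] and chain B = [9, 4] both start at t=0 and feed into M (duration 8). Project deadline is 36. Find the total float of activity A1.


Forward pass: ES(A1) = sum of predecessors on chain A = 0
EF = ES + duration = 0 + 9 = 9
Backward pass: LF(M) = deadline = 36; LS(M) = 36 - 8 = 28
LF(A1) = LS(M) - sum(successors on chain A) = 28 - 12 = 16
LS = LF - duration = 16 - 9 = 7
Total float = LS - ES = 7 - 0 = 7

7


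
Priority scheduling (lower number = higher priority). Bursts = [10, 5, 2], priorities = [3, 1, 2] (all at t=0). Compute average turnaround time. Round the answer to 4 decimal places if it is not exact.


Sort by priority (ascending = highest first):
Order: [(1, 5), (2, 2), (3, 10)]
Completion times:
  Priority 1, burst=5, C=5
  Priority 2, burst=2, C=7
  Priority 3, burst=10, C=17
Average turnaround = 29/3 = 9.6667

9.6667


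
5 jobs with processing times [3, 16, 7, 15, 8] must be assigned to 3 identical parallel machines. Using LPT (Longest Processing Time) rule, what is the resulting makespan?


Sort jobs in decreasing order (LPT): [16, 15, 8, 7, 3]
Assign each job to the least loaded machine:
  Machine 1: jobs [16], load = 16
  Machine 2: jobs [15, 3], load = 18
  Machine 3: jobs [8, 7], load = 15
Makespan = max load = 18

18


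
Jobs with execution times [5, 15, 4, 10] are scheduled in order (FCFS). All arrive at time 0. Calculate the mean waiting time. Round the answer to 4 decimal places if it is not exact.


FCFS order (as given): [5, 15, 4, 10]
Waiting times:
  Job 1: wait = 0
  Job 2: wait = 5
  Job 3: wait = 20
  Job 4: wait = 24
Sum of waiting times = 49
Average waiting time = 49/4 = 12.25

12.25


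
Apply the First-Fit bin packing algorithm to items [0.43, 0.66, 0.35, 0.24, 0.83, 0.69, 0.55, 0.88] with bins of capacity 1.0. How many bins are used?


Place items sequentially using First-Fit:
  Item 0.43 -> new Bin 1
  Item 0.66 -> new Bin 2
  Item 0.35 -> Bin 1 (now 0.78)
  Item 0.24 -> Bin 2 (now 0.9)
  Item 0.83 -> new Bin 3
  Item 0.69 -> new Bin 4
  Item 0.55 -> new Bin 5
  Item 0.88 -> new Bin 6
Total bins used = 6

6


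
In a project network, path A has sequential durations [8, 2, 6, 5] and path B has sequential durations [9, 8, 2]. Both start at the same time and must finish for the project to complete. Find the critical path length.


Path A total = 8 + 2 + 6 + 5 = 21
Path B total = 9 + 8 + 2 = 19
Critical path = longest path = max(21, 19) = 21

21


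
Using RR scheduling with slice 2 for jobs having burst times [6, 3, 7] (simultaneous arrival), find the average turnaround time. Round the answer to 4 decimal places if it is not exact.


Time quantum = 2
Execution trace:
  J1 runs 2 units, time = 2
  J2 runs 2 units, time = 4
  J3 runs 2 units, time = 6
  J1 runs 2 units, time = 8
  J2 runs 1 units, time = 9
  J3 runs 2 units, time = 11
  J1 runs 2 units, time = 13
  J3 runs 2 units, time = 15
  J3 runs 1 units, time = 16
Finish times: [13, 9, 16]
Average turnaround = 38/3 = 12.6667

12.6667


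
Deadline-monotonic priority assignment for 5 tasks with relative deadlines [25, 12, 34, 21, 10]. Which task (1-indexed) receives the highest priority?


Sort tasks by relative deadline (ascending):
  Task 5: deadline = 10
  Task 2: deadline = 12
  Task 4: deadline = 21
  Task 1: deadline = 25
  Task 3: deadline = 34
Priority order (highest first): [5, 2, 4, 1, 3]
Highest priority task = 5

5


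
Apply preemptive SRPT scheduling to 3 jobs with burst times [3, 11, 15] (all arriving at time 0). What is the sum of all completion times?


Since all jobs arrive at t=0, SRPT equals SPT ordering.
SPT order: [3, 11, 15]
Completion times:
  Job 1: p=3, C=3
  Job 2: p=11, C=14
  Job 3: p=15, C=29
Total completion time = 3 + 14 + 29 = 46

46


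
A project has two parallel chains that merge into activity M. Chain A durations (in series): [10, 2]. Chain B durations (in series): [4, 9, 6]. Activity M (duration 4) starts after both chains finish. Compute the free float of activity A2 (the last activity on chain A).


ES(A2) = sum of predecessors on chain A = 10
EF(A2) = ES + duration = 10 + 2 = 12
Successor of A2 is M. ES(M) = max(sum(A), sum(B)) = max(12, 19) = 19
Free float = ES(successor) - EF(current) = 19 - 12 = 7

7


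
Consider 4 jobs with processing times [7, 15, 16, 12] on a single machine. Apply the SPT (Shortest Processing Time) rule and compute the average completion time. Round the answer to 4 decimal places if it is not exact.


Sort jobs by processing time (SPT order): [7, 12, 15, 16]
Compute completion times sequentially:
  Job 1: processing = 7, completes at 7
  Job 2: processing = 12, completes at 19
  Job 3: processing = 15, completes at 34
  Job 4: processing = 16, completes at 50
Sum of completion times = 110
Average completion time = 110/4 = 27.5

27.5


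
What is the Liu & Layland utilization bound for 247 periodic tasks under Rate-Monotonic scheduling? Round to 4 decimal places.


Compute 2^(1/247) = 1.0028102051
Subtract 1: 1.0028102051 - 1 = 0.0028102051
Multiply by n: 247 * 0.0028102051 = 0.6941206597
Round to 4 dp: 0.6941

0.6941


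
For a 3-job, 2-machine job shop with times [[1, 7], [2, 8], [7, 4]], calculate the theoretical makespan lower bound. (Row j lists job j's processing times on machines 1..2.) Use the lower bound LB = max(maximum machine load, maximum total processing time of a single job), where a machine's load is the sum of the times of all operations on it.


Machine loads:
  Machine 1: 1 + 2 + 7 = 10
  Machine 2: 7 + 8 + 4 = 19
Max machine load = 19
Job totals:
  Job 1: 8
  Job 2: 10
  Job 3: 11
Max job total = 11
Lower bound = max(19, 11) = 19

19


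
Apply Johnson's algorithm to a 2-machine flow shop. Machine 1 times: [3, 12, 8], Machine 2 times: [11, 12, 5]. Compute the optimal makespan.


Apply Johnson's rule:
  Group 1 (a <= b): [(1, 3, 11), (2, 12, 12)]
  Group 2 (a > b): [(3, 8, 5)]
Optimal job order: [1, 2, 3]
Schedule:
  Job 1: M1 done at 3, M2 done at 14
  Job 2: M1 done at 15, M2 done at 27
  Job 3: M1 done at 23, M2 done at 32
Makespan = 32

32


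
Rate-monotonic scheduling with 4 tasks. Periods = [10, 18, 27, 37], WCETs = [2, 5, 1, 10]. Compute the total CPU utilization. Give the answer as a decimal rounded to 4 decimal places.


Compute individual utilizations (exact fractions):
  Task 1: C/T = 2/10 = 1/5 (approx. 0.2)
  Task 2: C/T = 5/18 (approx. 0.2778)
  Task 3: C/T = 1/27 (approx. 0.037)
  Task 4: C/T = 10/37 (approx. 0.2703)
Total utilization U = 1/5 + 5/18 + 1/27 + 10/37 = 7843/9990
Rounded to 4 decimal places: U = 0.7851
RM (Liu & Layland) bound for 4 tasks = 0.756828; compare with U = 7843/9990 (approx. 0.785085)
bound < U <= 1, so the RM sufficient condition is not met (inconclusive; an exact test such as response-time analysis is needed).

0.7851


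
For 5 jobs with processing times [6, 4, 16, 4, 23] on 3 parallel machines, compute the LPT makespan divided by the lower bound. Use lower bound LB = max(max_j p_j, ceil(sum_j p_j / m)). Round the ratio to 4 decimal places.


LPT order: [23, 16, 6, 4, 4]
Machine loads after assignment: [23, 16, 14]
LPT makespan = 23
Lower bound = max(max_job, ceil(total/3)) = max(23, 18) = 23
Ratio = 23 / 23 = 1.0

1.0


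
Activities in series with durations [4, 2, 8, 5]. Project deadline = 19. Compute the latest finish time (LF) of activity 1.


LF(activity 1) = deadline - sum of successor durations
Successors: activities 2 through 4 with durations [2, 8, 5]
Sum of successor durations = 15
LF = 19 - 15 = 4

4


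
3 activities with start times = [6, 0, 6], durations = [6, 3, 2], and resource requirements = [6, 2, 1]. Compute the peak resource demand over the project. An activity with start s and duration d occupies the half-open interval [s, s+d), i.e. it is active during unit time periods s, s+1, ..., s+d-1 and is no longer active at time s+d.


Each activity i is active on [start_i, start_i + duration_i).
Compute total resource usage per time slot:
  t=0: active resources = [2], total = 2
  t=1: active resources = [2], total = 2
  t=2: active resources = [2], total = 2
  t=3: active resources = [], total = 0
  t=4: active resources = [], total = 0
  t=5: active resources = [], total = 0
  t=6: active resources = [6, 1], total = 7
  t=7: active resources = [6, 1], total = 7
  t=8: active resources = [6], total = 6
  t=9: active resources = [6], total = 6
  t=10: active resources = [6], total = 6
  t=11: active resources = [6], total = 6
Peak resource demand = 7

7


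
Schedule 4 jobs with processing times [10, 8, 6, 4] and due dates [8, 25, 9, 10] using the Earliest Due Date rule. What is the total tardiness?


Sort by due date (EDD order): [(10, 8), (6, 9), (4, 10), (8, 25)]
Compute completion times and tardiness:
  Job 1: p=10, d=8, C=10, tardiness=max(0,10-8)=2
  Job 2: p=6, d=9, C=16, tardiness=max(0,16-9)=7
  Job 3: p=4, d=10, C=20, tardiness=max(0,20-10)=10
  Job 4: p=8, d=25, C=28, tardiness=max(0,28-25)=3
Total tardiness = 22

22


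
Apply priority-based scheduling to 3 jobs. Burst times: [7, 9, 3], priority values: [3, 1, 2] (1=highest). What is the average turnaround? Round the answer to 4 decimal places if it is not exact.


Sort by priority (ascending = highest first):
Order: [(1, 9), (2, 3), (3, 7)]
Completion times:
  Priority 1, burst=9, C=9
  Priority 2, burst=3, C=12
  Priority 3, burst=7, C=19
Average turnaround = 40/3 = 13.3333

13.3333


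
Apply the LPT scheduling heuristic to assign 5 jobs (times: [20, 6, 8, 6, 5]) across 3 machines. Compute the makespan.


Sort jobs in decreasing order (LPT): [20, 8, 6, 6, 5]
Assign each job to the least loaded machine:
  Machine 1: jobs [20], load = 20
  Machine 2: jobs [8, 5], load = 13
  Machine 3: jobs [6, 6], load = 12
Makespan = max load = 20

20


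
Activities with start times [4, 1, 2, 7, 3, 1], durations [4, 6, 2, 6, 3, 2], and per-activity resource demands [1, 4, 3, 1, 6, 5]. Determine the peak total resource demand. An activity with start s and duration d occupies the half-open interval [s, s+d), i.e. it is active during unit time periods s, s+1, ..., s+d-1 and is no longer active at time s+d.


Each activity i is active on [start_i, start_i + duration_i).
Compute total resource usage per time slot:
  t=0: active resources = [], total = 0
  t=1: active resources = [4, 5], total = 9
  t=2: active resources = [4, 3, 5], total = 12
  t=3: active resources = [4, 3, 6], total = 13
  t=4: active resources = [1, 4, 6], total = 11
  t=5: active resources = [1, 4, 6], total = 11
  t=6: active resources = [1, 4], total = 5
  t=7: active resources = [1, 1], total = 2
  t=8: active resources = [1], total = 1
  t=9: active resources = [1], total = 1
  t=10: active resources = [1], total = 1
  t=11: active resources = [1], total = 1
  t=12: active resources = [1], total = 1
Peak resource demand = 13

13


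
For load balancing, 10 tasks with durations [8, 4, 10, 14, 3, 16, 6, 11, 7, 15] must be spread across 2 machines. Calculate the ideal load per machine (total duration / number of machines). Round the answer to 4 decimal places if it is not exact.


Total processing time = 8 + 4 + 10 + 14 + 3 + 16 + 6 + 11 + 7 + 15 = 94
Number of machines = 2
Ideal balanced load = 94 / 2 = 47.0

47.0


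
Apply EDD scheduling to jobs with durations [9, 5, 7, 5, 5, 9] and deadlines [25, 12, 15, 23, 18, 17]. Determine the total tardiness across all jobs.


Sort by due date (EDD order): [(5, 12), (7, 15), (9, 17), (5, 18), (5, 23), (9, 25)]
Compute completion times and tardiness:
  Job 1: p=5, d=12, C=5, tardiness=max(0,5-12)=0
  Job 2: p=7, d=15, C=12, tardiness=max(0,12-15)=0
  Job 3: p=9, d=17, C=21, tardiness=max(0,21-17)=4
  Job 4: p=5, d=18, C=26, tardiness=max(0,26-18)=8
  Job 5: p=5, d=23, C=31, tardiness=max(0,31-23)=8
  Job 6: p=9, d=25, C=40, tardiness=max(0,40-25)=15
Total tardiness = 35

35


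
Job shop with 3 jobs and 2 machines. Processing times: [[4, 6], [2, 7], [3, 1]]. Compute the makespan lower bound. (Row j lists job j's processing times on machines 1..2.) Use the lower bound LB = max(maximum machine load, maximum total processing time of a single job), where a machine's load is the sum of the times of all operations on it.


Machine loads:
  Machine 1: 4 + 2 + 3 = 9
  Machine 2: 6 + 7 + 1 = 14
Max machine load = 14
Job totals:
  Job 1: 10
  Job 2: 9
  Job 3: 4
Max job total = 10
Lower bound = max(14, 10) = 14

14


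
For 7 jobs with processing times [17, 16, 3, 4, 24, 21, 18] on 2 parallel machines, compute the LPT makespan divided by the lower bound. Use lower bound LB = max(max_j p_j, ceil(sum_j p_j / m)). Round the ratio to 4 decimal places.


LPT order: [24, 21, 18, 17, 16, 4, 3]
Machine loads after assignment: [48, 55]
LPT makespan = 55
Lower bound = max(max_job, ceil(total/2)) = max(24, 52) = 52
Ratio = 55 / 52 = 1.0577

1.0577


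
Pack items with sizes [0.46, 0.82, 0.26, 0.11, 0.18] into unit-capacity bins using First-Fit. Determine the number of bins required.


Place items sequentially using First-Fit:
  Item 0.46 -> new Bin 1
  Item 0.82 -> new Bin 2
  Item 0.26 -> Bin 1 (now 0.72)
  Item 0.11 -> Bin 1 (now 0.83)
  Item 0.18 -> Bin 2 (now 1.0)
Total bins used = 2

2


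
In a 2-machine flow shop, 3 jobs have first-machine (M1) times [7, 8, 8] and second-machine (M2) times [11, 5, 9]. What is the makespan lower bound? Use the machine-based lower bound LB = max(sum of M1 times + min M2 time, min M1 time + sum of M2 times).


LB1 = sum(M1 times) + min(M2 times) = 23 + 5 = 28
LB2 = min(M1 times) + sum(M2 times) = 7 + 25 = 32
Lower bound = max(LB1, LB2) = max(28, 32) = 32

32


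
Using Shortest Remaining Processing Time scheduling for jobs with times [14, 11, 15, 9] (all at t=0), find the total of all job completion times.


Since all jobs arrive at t=0, SRPT equals SPT ordering.
SPT order: [9, 11, 14, 15]
Completion times:
  Job 1: p=9, C=9
  Job 2: p=11, C=20
  Job 3: p=14, C=34
  Job 4: p=15, C=49
Total completion time = 9 + 20 + 34 + 49 = 112

112


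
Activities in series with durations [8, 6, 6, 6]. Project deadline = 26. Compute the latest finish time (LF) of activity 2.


LF(activity 2) = deadline - sum of successor durations
Successors: activities 3 through 4 with durations [6, 6]
Sum of successor durations = 12
LF = 26 - 12 = 14

14


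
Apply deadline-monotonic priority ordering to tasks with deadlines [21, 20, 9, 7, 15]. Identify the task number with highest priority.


Sort tasks by relative deadline (ascending):
  Task 4: deadline = 7
  Task 3: deadline = 9
  Task 5: deadline = 15
  Task 2: deadline = 20
  Task 1: deadline = 21
Priority order (highest first): [4, 3, 5, 2, 1]
Highest priority task = 4

4


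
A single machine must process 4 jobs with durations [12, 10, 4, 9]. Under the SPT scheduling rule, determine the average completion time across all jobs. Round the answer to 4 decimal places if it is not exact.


Sort jobs by processing time (SPT order): [4, 9, 10, 12]
Compute completion times sequentially:
  Job 1: processing = 4, completes at 4
  Job 2: processing = 9, completes at 13
  Job 3: processing = 10, completes at 23
  Job 4: processing = 12, completes at 35
Sum of completion times = 75
Average completion time = 75/4 = 18.75

18.75


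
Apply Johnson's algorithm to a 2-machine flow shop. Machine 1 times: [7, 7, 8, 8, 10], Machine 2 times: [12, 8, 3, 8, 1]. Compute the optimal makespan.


Apply Johnson's rule:
  Group 1 (a <= b): [(1, 7, 12), (2, 7, 8), (4, 8, 8)]
  Group 2 (a > b): [(3, 8, 3), (5, 10, 1)]
Optimal job order: [1, 2, 4, 3, 5]
Schedule:
  Job 1: M1 done at 7, M2 done at 19
  Job 2: M1 done at 14, M2 done at 27
  Job 4: M1 done at 22, M2 done at 35
  Job 3: M1 done at 30, M2 done at 38
  Job 5: M1 done at 40, M2 done at 41
Makespan = 41

41


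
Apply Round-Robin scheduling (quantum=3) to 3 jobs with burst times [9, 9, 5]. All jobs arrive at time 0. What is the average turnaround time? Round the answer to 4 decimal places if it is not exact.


Time quantum = 3
Execution trace:
  J1 runs 3 units, time = 3
  J2 runs 3 units, time = 6
  J3 runs 3 units, time = 9
  J1 runs 3 units, time = 12
  J2 runs 3 units, time = 15
  J3 runs 2 units, time = 17
  J1 runs 3 units, time = 20
  J2 runs 3 units, time = 23
Finish times: [20, 23, 17]
Average turnaround = 60/3 = 20.0

20.0


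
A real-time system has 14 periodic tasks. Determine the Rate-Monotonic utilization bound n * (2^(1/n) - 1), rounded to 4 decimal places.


Compute 2^(1/14) = 1.0507566387
Subtract 1: 1.0507566387 - 1 = 0.0507566387
Multiply by n: 14 * 0.0507566387 = 0.7105929418
Round to 4 dp: 0.7106

0.7106


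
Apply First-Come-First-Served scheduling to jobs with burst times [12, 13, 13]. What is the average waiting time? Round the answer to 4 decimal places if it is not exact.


FCFS order (as given): [12, 13, 13]
Waiting times:
  Job 1: wait = 0
  Job 2: wait = 12
  Job 3: wait = 25
Sum of waiting times = 37
Average waiting time = 37/3 = 12.3333

12.3333


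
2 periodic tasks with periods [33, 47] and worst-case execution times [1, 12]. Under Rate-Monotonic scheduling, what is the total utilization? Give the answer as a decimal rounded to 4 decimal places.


Compute individual utilizations (exact fractions):
  Task 1: C/T = 1/33 (approx. 0.0303)
  Task 2: C/T = 12/47 (approx. 0.2553)
Total utilization U = 1/33 + 12/47 = 443/1551
Rounded to 4 decimal places: U = 0.2856
RM (Liu & Layland) bound for 2 tasks = 0.828427; compare with U = 443/1551 (approx. 0.285622)
U <= bound, so schedulable by RM sufficient condition.

0.2856


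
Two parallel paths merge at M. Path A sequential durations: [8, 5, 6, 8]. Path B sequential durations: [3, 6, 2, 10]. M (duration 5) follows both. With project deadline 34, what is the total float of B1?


Forward pass: ES(B1) = sum of predecessors on chain B = 0
EF = ES + duration = 0 + 3 = 3
Backward pass: LF(M) = deadline = 34; LS(M) = 34 - 5 = 29
LF(B1) = LS(M) - sum(successors on chain B) = 29 - 18 = 11
LS = LF - duration = 11 - 3 = 8
Total float = LS - ES = 8 - 0 = 8

8


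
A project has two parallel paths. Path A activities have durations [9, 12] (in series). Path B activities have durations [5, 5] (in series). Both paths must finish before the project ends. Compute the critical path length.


Path A total = 9 + 12 = 21
Path B total = 5 + 5 = 10
Critical path = longest path = max(21, 10) = 21

21


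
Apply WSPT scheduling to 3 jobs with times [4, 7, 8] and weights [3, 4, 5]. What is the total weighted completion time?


Compute p/w ratios and sort ascending (WSPT): [(4, 3), (8, 5), (7, 4)]
Compute weighted completion times:
  Job (p=4,w=3): C=4, w*C=3*4=12
  Job (p=8,w=5): C=12, w*C=5*12=60
  Job (p=7,w=4): C=19, w*C=4*19=76
Total weighted completion time = 148

148


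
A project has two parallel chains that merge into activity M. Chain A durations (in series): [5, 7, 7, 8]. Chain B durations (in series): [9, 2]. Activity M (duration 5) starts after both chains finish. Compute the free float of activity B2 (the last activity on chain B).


ES(B2) = sum of predecessors on chain B = 9
EF(B2) = ES + duration = 9 + 2 = 11
Successor of B2 is M. ES(M) = max(sum(A), sum(B)) = max(27, 11) = 27
Free float = ES(successor) - EF(current) = 27 - 11 = 16

16


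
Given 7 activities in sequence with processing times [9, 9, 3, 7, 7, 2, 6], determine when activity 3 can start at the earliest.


Activity 3 starts after activities 1 through 2 complete.
Predecessor durations: [9, 9]
ES = 9 + 9 = 18

18


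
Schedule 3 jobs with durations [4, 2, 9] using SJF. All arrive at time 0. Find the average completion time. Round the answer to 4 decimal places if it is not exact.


SJF order (ascending): [2, 4, 9]
Completion times:
  Job 1: burst=2, C=2
  Job 2: burst=4, C=6
  Job 3: burst=9, C=15
Average completion = 23/3 = 7.6667

7.6667


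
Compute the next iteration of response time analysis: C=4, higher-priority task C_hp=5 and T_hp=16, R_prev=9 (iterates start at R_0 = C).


R_next = C + ceil(R_prev / T_hp) * C_hp
ceil(9 / 16) = ceil(0.5625) = 1
Interference = 1 * 5 = 5
R_next = 4 + 5 = 9
R_next = R_prev, so the iteration has converged (response time = 9).

9


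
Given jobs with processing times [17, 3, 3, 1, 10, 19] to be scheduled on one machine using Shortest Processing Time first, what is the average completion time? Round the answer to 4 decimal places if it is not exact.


Sort jobs by processing time (SPT order): [1, 3, 3, 10, 17, 19]
Compute completion times sequentially:
  Job 1: processing = 1, completes at 1
  Job 2: processing = 3, completes at 4
  Job 3: processing = 3, completes at 7
  Job 4: processing = 10, completes at 17
  Job 5: processing = 17, completes at 34
  Job 6: processing = 19, completes at 53
Sum of completion times = 116
Average completion time = 116/6 = 19.3333

19.3333


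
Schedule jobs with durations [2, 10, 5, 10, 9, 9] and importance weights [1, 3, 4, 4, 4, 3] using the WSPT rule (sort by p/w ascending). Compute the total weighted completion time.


Compute p/w ratios and sort ascending (WSPT): [(5, 4), (2, 1), (9, 4), (10, 4), (9, 3), (10, 3)]
Compute weighted completion times:
  Job (p=5,w=4): C=5, w*C=4*5=20
  Job (p=2,w=1): C=7, w*C=1*7=7
  Job (p=9,w=4): C=16, w*C=4*16=64
  Job (p=10,w=4): C=26, w*C=4*26=104
  Job (p=9,w=3): C=35, w*C=3*35=105
  Job (p=10,w=3): C=45, w*C=3*45=135
Total weighted completion time = 435

435


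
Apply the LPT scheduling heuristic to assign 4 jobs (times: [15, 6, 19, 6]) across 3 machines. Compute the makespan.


Sort jobs in decreasing order (LPT): [19, 15, 6, 6]
Assign each job to the least loaded machine:
  Machine 1: jobs [19], load = 19
  Machine 2: jobs [15], load = 15
  Machine 3: jobs [6, 6], load = 12
Makespan = max load = 19

19


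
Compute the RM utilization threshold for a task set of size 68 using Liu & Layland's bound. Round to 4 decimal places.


Compute 2^(1/68) = 1.0102454700
Subtract 1: 1.0102454700 - 1 = 0.0102454700
Multiply by n: 68 * 0.0102454700 = 0.6966919600
Round to 4 dp: 0.6967

0.6967


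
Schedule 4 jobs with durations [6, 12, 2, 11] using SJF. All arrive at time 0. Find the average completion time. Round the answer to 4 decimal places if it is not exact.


SJF order (ascending): [2, 6, 11, 12]
Completion times:
  Job 1: burst=2, C=2
  Job 2: burst=6, C=8
  Job 3: burst=11, C=19
  Job 4: burst=12, C=31
Average completion = 60/4 = 15.0

15.0


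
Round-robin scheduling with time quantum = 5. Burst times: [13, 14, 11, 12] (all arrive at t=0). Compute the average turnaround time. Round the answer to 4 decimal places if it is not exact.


Time quantum = 5
Execution trace:
  J1 runs 5 units, time = 5
  J2 runs 5 units, time = 10
  J3 runs 5 units, time = 15
  J4 runs 5 units, time = 20
  J1 runs 5 units, time = 25
  J2 runs 5 units, time = 30
  J3 runs 5 units, time = 35
  J4 runs 5 units, time = 40
  J1 runs 3 units, time = 43
  J2 runs 4 units, time = 47
  J3 runs 1 units, time = 48
  J4 runs 2 units, time = 50
Finish times: [43, 47, 48, 50]
Average turnaround = 188/4 = 47.0

47.0


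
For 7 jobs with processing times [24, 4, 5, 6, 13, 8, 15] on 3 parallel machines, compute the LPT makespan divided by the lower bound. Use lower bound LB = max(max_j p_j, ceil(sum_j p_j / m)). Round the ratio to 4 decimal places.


LPT order: [24, 15, 13, 8, 6, 5, 4]
Machine loads after assignment: [24, 26, 25]
LPT makespan = 26
Lower bound = max(max_job, ceil(total/3)) = max(24, 25) = 25
Ratio = 26 / 25 = 1.04

1.04


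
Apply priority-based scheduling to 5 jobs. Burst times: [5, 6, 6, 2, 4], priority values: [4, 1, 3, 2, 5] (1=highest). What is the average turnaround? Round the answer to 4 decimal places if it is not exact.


Sort by priority (ascending = highest first):
Order: [(1, 6), (2, 2), (3, 6), (4, 5), (5, 4)]
Completion times:
  Priority 1, burst=6, C=6
  Priority 2, burst=2, C=8
  Priority 3, burst=6, C=14
  Priority 4, burst=5, C=19
  Priority 5, burst=4, C=23
Average turnaround = 70/5 = 14.0

14.0


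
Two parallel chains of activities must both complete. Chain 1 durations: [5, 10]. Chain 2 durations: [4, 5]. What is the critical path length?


Path A total = 5 + 10 = 15
Path B total = 4 + 5 = 9
Critical path = longest path = max(15, 9) = 15

15


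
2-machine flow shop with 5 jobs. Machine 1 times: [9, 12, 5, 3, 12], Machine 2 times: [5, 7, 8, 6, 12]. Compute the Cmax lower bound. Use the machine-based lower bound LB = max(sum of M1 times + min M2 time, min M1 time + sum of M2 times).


LB1 = sum(M1 times) + min(M2 times) = 41 + 5 = 46
LB2 = min(M1 times) + sum(M2 times) = 3 + 38 = 41
Lower bound = max(LB1, LB2) = max(46, 41) = 46

46


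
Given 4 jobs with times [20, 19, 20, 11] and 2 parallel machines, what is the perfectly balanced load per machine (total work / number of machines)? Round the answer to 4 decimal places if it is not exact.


Total processing time = 20 + 19 + 20 + 11 = 70
Number of machines = 2
Ideal balanced load = 70 / 2 = 35.0

35.0


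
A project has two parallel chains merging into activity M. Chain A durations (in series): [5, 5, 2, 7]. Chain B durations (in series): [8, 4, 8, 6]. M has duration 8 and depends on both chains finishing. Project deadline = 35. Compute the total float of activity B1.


Forward pass: ES(B1) = sum of predecessors on chain B = 0
EF = ES + duration = 0 + 8 = 8
Backward pass: LF(M) = deadline = 35; LS(M) = 35 - 8 = 27
LF(B1) = LS(M) - sum(successors on chain B) = 27 - 18 = 9
LS = LF - duration = 9 - 8 = 1
Total float = LS - ES = 1 - 0 = 1

1


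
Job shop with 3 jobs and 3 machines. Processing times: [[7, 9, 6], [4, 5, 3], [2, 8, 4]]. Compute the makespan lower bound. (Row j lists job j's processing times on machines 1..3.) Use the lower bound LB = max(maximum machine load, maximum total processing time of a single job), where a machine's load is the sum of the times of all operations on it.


Machine loads:
  Machine 1: 7 + 4 + 2 = 13
  Machine 2: 9 + 5 + 8 = 22
  Machine 3: 6 + 3 + 4 = 13
Max machine load = 22
Job totals:
  Job 1: 22
  Job 2: 12
  Job 3: 14
Max job total = 22
Lower bound = max(22, 22) = 22

22


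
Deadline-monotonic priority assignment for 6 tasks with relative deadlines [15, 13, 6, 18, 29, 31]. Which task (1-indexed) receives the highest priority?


Sort tasks by relative deadline (ascending):
  Task 3: deadline = 6
  Task 2: deadline = 13
  Task 1: deadline = 15
  Task 4: deadline = 18
  Task 5: deadline = 29
  Task 6: deadline = 31
Priority order (highest first): [3, 2, 1, 4, 5, 6]
Highest priority task = 3

3


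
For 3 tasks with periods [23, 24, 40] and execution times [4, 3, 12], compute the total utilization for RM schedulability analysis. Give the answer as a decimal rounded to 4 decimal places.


Compute individual utilizations (exact fractions):
  Task 1: C/T = 4/23 (approx. 0.1739)
  Task 2: C/T = 3/24 = 1/8 (approx. 0.125)
  Task 3: C/T = 12/40 = 3/10 (approx. 0.3)
Total utilization U = 4/23 + 1/8 + 3/10 = 551/920
Rounded to 4 decimal places: U = 0.5989
RM (Liu & Layland) bound for 3 tasks = 0.779763; compare with U = 551/920 (approx. 0.598913)
U <= bound, so schedulable by RM sufficient condition.

0.5989


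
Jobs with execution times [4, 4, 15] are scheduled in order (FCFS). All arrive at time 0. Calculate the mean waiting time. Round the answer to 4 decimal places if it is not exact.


FCFS order (as given): [4, 4, 15]
Waiting times:
  Job 1: wait = 0
  Job 2: wait = 4
  Job 3: wait = 8
Sum of waiting times = 12
Average waiting time = 12/3 = 4.0

4.0


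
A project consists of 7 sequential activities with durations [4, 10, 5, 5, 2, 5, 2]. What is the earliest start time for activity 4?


Activity 4 starts after activities 1 through 3 complete.
Predecessor durations: [4, 10, 5]
ES = 4 + 10 + 5 = 19

19


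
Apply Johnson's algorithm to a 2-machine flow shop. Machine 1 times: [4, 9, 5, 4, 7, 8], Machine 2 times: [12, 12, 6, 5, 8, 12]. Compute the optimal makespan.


Apply Johnson's rule:
  Group 1 (a <= b): [(1, 4, 12), (4, 4, 5), (3, 5, 6), (5, 7, 8), (6, 8, 12), (2, 9, 12)]
  Group 2 (a > b): []
Optimal job order: [1, 4, 3, 5, 6, 2]
Schedule:
  Job 1: M1 done at 4, M2 done at 16
  Job 4: M1 done at 8, M2 done at 21
  Job 3: M1 done at 13, M2 done at 27
  Job 5: M1 done at 20, M2 done at 35
  Job 6: M1 done at 28, M2 done at 47
  Job 2: M1 done at 37, M2 done at 59
Makespan = 59

59


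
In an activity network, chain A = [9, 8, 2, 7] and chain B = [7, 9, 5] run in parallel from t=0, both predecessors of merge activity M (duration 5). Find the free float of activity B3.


ES(B3) = sum of predecessors on chain B = 16
EF(B3) = ES + duration = 16 + 5 = 21
Successor of B3 is M. ES(M) = max(sum(A), sum(B)) = max(26, 21) = 26
Free float = ES(successor) - EF(current) = 26 - 21 = 5

5


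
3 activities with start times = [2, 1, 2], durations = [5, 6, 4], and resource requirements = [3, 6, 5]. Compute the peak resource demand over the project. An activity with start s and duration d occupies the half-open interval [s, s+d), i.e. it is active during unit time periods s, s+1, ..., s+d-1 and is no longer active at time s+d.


Each activity i is active on [start_i, start_i + duration_i).
Compute total resource usage per time slot:
  t=0: active resources = [], total = 0
  t=1: active resources = [6], total = 6
  t=2: active resources = [3, 6, 5], total = 14
  t=3: active resources = [3, 6, 5], total = 14
  t=4: active resources = [3, 6, 5], total = 14
  t=5: active resources = [3, 6, 5], total = 14
  t=6: active resources = [3, 6], total = 9
Peak resource demand = 14

14


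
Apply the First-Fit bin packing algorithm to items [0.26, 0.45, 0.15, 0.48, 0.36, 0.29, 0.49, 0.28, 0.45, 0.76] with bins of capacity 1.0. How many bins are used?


Place items sequentially using First-Fit:
  Item 0.26 -> new Bin 1
  Item 0.45 -> Bin 1 (now 0.71)
  Item 0.15 -> Bin 1 (now 0.86)
  Item 0.48 -> new Bin 2
  Item 0.36 -> Bin 2 (now 0.84)
  Item 0.29 -> new Bin 3
  Item 0.49 -> Bin 3 (now 0.78)
  Item 0.28 -> new Bin 4
  Item 0.45 -> Bin 4 (now 0.73)
  Item 0.76 -> new Bin 5
Total bins used = 5

5


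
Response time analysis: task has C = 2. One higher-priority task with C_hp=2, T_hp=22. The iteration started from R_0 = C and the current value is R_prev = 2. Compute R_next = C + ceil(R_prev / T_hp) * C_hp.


R_next = C + ceil(R_prev / T_hp) * C_hp
ceil(2 / 22) = ceil(0.0909) = 1
Interference = 1 * 2 = 2
R_next = 2 + 2 = 4

4


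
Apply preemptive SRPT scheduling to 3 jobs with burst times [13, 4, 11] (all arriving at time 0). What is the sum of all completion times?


Since all jobs arrive at t=0, SRPT equals SPT ordering.
SPT order: [4, 11, 13]
Completion times:
  Job 1: p=4, C=4
  Job 2: p=11, C=15
  Job 3: p=13, C=28
Total completion time = 4 + 15 + 28 = 47

47


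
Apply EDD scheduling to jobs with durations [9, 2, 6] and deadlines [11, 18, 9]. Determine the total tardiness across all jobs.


Sort by due date (EDD order): [(6, 9), (9, 11), (2, 18)]
Compute completion times and tardiness:
  Job 1: p=6, d=9, C=6, tardiness=max(0,6-9)=0
  Job 2: p=9, d=11, C=15, tardiness=max(0,15-11)=4
  Job 3: p=2, d=18, C=17, tardiness=max(0,17-18)=0
Total tardiness = 4

4


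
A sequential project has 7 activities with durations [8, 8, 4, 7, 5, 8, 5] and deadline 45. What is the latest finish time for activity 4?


LF(activity 4) = deadline - sum of successor durations
Successors: activities 5 through 7 with durations [5, 8, 5]
Sum of successor durations = 18
LF = 45 - 18 = 27

27


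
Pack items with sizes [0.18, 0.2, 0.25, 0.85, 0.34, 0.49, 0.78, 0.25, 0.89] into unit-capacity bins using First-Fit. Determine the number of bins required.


Place items sequentially using First-Fit:
  Item 0.18 -> new Bin 1
  Item 0.2 -> Bin 1 (now 0.38)
  Item 0.25 -> Bin 1 (now 0.63)
  Item 0.85 -> new Bin 2
  Item 0.34 -> Bin 1 (now 0.97)
  Item 0.49 -> new Bin 3
  Item 0.78 -> new Bin 4
  Item 0.25 -> Bin 3 (now 0.74)
  Item 0.89 -> new Bin 5
Total bins used = 5

5


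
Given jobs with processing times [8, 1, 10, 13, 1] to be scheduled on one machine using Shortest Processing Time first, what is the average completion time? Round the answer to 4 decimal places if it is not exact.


Sort jobs by processing time (SPT order): [1, 1, 8, 10, 13]
Compute completion times sequentially:
  Job 1: processing = 1, completes at 1
  Job 2: processing = 1, completes at 2
  Job 3: processing = 8, completes at 10
  Job 4: processing = 10, completes at 20
  Job 5: processing = 13, completes at 33
Sum of completion times = 66
Average completion time = 66/5 = 13.2

13.2


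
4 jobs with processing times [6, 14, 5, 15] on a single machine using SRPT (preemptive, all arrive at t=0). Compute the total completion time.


Since all jobs arrive at t=0, SRPT equals SPT ordering.
SPT order: [5, 6, 14, 15]
Completion times:
  Job 1: p=5, C=5
  Job 2: p=6, C=11
  Job 3: p=14, C=25
  Job 4: p=15, C=40
Total completion time = 5 + 11 + 25 + 40 = 81

81


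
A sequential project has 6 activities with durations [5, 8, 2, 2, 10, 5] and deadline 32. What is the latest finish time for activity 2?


LF(activity 2) = deadline - sum of successor durations
Successors: activities 3 through 6 with durations [2, 2, 10, 5]
Sum of successor durations = 19
LF = 32 - 19 = 13

13


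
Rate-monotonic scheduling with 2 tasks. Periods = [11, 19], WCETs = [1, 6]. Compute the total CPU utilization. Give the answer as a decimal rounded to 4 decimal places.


Compute individual utilizations (exact fractions):
  Task 1: C/T = 1/11 (approx. 0.0909)
  Task 2: C/T = 6/19 (approx. 0.3158)
Total utilization U = 1/11 + 6/19 = 85/209
Rounded to 4 decimal places: U = 0.4067
RM (Liu & Layland) bound for 2 tasks = 0.828427; compare with U = 85/209 (approx. 0.406699)
U <= bound, so schedulable by RM sufficient condition.

0.4067


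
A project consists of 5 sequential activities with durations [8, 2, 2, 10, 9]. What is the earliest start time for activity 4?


Activity 4 starts after activities 1 through 3 complete.
Predecessor durations: [8, 2, 2]
ES = 8 + 2 + 2 = 12

12


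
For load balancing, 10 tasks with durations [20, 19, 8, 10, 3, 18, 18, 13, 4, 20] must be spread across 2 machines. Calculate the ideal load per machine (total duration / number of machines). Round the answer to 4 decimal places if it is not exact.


Total processing time = 20 + 19 + 8 + 10 + 3 + 18 + 18 + 13 + 4 + 20 = 133
Number of machines = 2
Ideal balanced load = 133 / 2 = 66.5

66.5


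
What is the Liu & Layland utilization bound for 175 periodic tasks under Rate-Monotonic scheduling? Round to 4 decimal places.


Compute 2^(1/175) = 1.0039686955
Subtract 1: 1.0039686955 - 1 = 0.0039686955
Multiply by n: 175 * 0.0039686955 = 0.6945217125
Round to 4 dp: 0.6945

0.6945


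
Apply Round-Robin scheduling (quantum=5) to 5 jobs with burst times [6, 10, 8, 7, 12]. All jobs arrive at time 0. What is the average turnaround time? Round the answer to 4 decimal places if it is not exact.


Time quantum = 5
Execution trace:
  J1 runs 5 units, time = 5
  J2 runs 5 units, time = 10
  J3 runs 5 units, time = 15
  J4 runs 5 units, time = 20
  J5 runs 5 units, time = 25
  J1 runs 1 units, time = 26
  J2 runs 5 units, time = 31
  J3 runs 3 units, time = 34
  J4 runs 2 units, time = 36
  J5 runs 5 units, time = 41
  J5 runs 2 units, time = 43
Finish times: [26, 31, 34, 36, 43]
Average turnaround = 170/5 = 34.0

34.0


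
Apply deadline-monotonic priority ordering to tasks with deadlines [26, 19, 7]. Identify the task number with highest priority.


Sort tasks by relative deadline (ascending):
  Task 3: deadline = 7
  Task 2: deadline = 19
  Task 1: deadline = 26
Priority order (highest first): [3, 2, 1]
Highest priority task = 3

3


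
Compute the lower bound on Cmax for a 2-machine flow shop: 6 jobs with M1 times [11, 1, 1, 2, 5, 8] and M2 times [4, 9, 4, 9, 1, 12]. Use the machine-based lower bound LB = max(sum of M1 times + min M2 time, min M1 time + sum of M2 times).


LB1 = sum(M1 times) + min(M2 times) = 28 + 1 = 29
LB2 = min(M1 times) + sum(M2 times) = 1 + 39 = 40
Lower bound = max(LB1, LB2) = max(29, 40) = 40

40


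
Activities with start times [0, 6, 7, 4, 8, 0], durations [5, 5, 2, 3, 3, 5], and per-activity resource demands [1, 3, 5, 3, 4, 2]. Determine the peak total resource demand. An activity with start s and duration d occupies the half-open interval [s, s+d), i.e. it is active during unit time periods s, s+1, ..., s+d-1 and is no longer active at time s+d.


Each activity i is active on [start_i, start_i + duration_i).
Compute total resource usage per time slot:
  t=0: active resources = [1, 2], total = 3
  t=1: active resources = [1, 2], total = 3
  t=2: active resources = [1, 2], total = 3
  t=3: active resources = [1, 2], total = 3
  t=4: active resources = [1, 3, 2], total = 6
  t=5: active resources = [3], total = 3
  t=6: active resources = [3, 3], total = 6
  t=7: active resources = [3, 5], total = 8
  t=8: active resources = [3, 5, 4], total = 12
  t=9: active resources = [3, 4], total = 7
  t=10: active resources = [3, 4], total = 7
Peak resource demand = 12

12


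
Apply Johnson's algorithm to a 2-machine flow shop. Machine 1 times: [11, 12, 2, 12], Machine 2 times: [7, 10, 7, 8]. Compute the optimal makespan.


Apply Johnson's rule:
  Group 1 (a <= b): [(3, 2, 7)]
  Group 2 (a > b): [(2, 12, 10), (4, 12, 8), (1, 11, 7)]
Optimal job order: [3, 2, 4, 1]
Schedule:
  Job 3: M1 done at 2, M2 done at 9
  Job 2: M1 done at 14, M2 done at 24
  Job 4: M1 done at 26, M2 done at 34
  Job 1: M1 done at 37, M2 done at 44
Makespan = 44

44


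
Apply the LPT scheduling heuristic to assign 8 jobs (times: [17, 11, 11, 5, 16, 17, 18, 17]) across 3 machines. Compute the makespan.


Sort jobs in decreasing order (LPT): [18, 17, 17, 17, 16, 11, 11, 5]
Assign each job to the least loaded machine:
  Machine 1: jobs [18, 11, 11], load = 40
  Machine 2: jobs [17, 17], load = 34
  Machine 3: jobs [17, 16, 5], load = 38
Makespan = max load = 40

40


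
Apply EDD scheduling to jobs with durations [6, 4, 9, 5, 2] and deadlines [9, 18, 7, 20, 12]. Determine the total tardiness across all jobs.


Sort by due date (EDD order): [(9, 7), (6, 9), (2, 12), (4, 18), (5, 20)]
Compute completion times and tardiness:
  Job 1: p=9, d=7, C=9, tardiness=max(0,9-7)=2
  Job 2: p=6, d=9, C=15, tardiness=max(0,15-9)=6
  Job 3: p=2, d=12, C=17, tardiness=max(0,17-12)=5
  Job 4: p=4, d=18, C=21, tardiness=max(0,21-18)=3
  Job 5: p=5, d=20, C=26, tardiness=max(0,26-20)=6
Total tardiness = 22

22


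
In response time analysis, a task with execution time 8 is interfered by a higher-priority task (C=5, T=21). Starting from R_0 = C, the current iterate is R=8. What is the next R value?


R_next = C + ceil(R_prev / T_hp) * C_hp
ceil(8 / 21) = ceil(0.381) = 1
Interference = 1 * 5 = 5
R_next = 8 + 5 = 13

13


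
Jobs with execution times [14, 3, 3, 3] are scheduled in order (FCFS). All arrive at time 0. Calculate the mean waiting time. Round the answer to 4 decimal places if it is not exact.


FCFS order (as given): [14, 3, 3, 3]
Waiting times:
  Job 1: wait = 0
  Job 2: wait = 14
  Job 3: wait = 17
  Job 4: wait = 20
Sum of waiting times = 51
Average waiting time = 51/4 = 12.75

12.75


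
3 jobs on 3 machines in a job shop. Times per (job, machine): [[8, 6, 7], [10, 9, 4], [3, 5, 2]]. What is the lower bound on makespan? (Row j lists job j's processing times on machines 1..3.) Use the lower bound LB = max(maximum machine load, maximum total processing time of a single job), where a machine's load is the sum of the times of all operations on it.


Machine loads:
  Machine 1: 8 + 10 + 3 = 21
  Machine 2: 6 + 9 + 5 = 20
  Machine 3: 7 + 4 + 2 = 13
Max machine load = 21
Job totals:
  Job 1: 21
  Job 2: 23
  Job 3: 10
Max job total = 23
Lower bound = max(21, 23) = 23

23
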